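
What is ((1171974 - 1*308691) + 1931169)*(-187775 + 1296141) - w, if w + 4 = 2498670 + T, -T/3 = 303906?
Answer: 3097273998484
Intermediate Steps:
T = -911718 (T = -3*303906 = -911718)
w = 1586948 (w = -4 + (2498670 - 911718) = -4 + 1586952 = 1586948)
((1171974 - 1*308691) + 1931169)*(-187775 + 1296141) - w = ((1171974 - 1*308691) + 1931169)*(-187775 + 1296141) - 1*1586948 = ((1171974 - 308691) + 1931169)*1108366 - 1586948 = (863283 + 1931169)*1108366 - 1586948 = 2794452*1108366 - 1586948 = 3097275585432 - 1586948 = 3097273998484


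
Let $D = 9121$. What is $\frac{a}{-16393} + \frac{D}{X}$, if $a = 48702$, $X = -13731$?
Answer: $- \frac{818247715}{225092283} \approx -3.6352$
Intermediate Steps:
$\frac{a}{-16393} + \frac{D}{X} = \frac{48702}{-16393} + \frac{9121}{-13731} = 48702 \left(- \frac{1}{16393}\right) + 9121 \left(- \frac{1}{13731}\right) = - \frac{48702}{16393} - \frac{9121}{13731} = - \frac{818247715}{225092283}$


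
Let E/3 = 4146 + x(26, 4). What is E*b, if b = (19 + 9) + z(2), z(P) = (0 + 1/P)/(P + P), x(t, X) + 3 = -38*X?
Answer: 2693925/8 ≈ 3.3674e+5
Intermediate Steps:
x(t, X) = -3 - 38*X
z(P) = 1/(2*P²) (z(P) = 1/(P*((2*P))) = (1/(2*P))/P = 1/(2*P²))
b = 225/8 (b = (19 + 9) + (½)/2² = 28 + (½)*(¼) = 28 + ⅛ = 225/8 ≈ 28.125)
E = 11973 (E = 3*(4146 + (-3 - 38*4)) = 3*(4146 + (-3 - 152)) = 3*(4146 - 155) = 3*3991 = 11973)
E*b = 11973*(225/8) = 2693925/8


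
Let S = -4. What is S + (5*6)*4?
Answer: 116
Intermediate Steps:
S + (5*6)*4 = -4 + (5*6)*4 = -4 + 30*4 = -4 + 120 = 116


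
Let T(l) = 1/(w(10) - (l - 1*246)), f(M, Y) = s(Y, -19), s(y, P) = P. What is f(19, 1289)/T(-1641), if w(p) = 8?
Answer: -36005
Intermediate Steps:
f(M, Y) = -19
T(l) = 1/(254 - l) (T(l) = 1/(8 - (l - 1*246)) = 1/(8 - (l - 246)) = 1/(8 - (-246 + l)) = 1/(8 + (246 - l)) = 1/(254 - l))
f(19, 1289)/T(-1641) = -19/(1/(254 - 1*(-1641))) = -19/(1/(254 + 1641)) = -19/(1/1895) = -19/1/1895 = -19*1895 = -36005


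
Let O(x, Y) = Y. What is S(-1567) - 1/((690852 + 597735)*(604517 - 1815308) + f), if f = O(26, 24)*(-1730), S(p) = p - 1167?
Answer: -4265613002210357/1560209583837 ≈ -2734.0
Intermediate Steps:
S(p) = -1167 + p
f = -41520 (f = 24*(-1730) = -41520)
S(-1567) - 1/((690852 + 597735)*(604517 - 1815308) + f) = (-1167 - 1567) - 1/((690852 + 597735)*(604517 - 1815308) - 41520) = -2734 - 1/(1288587*(-1210791) - 41520) = -2734 - 1/(-1560209542317 - 41520) = -2734 - 1/(-1560209583837) = -2734 - 1*(-1/1560209583837) = -2734 + 1/1560209583837 = -4265613002210357/1560209583837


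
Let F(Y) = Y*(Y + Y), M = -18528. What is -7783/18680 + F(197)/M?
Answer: -99631729/21631440 ≈ -4.6059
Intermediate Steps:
F(Y) = 2*Y² (F(Y) = Y*(2*Y) = 2*Y²)
-7783/18680 + F(197)/M = -7783/18680 + (2*197²)/(-18528) = -7783*1/18680 + (2*38809)*(-1/18528) = -7783/18680 + 77618*(-1/18528) = -7783/18680 - 38809/9264 = -99631729/21631440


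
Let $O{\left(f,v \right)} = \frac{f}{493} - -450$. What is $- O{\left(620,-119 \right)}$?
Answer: $- \frac{222470}{493} \approx -451.26$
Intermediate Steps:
$O{\left(f,v \right)} = 450 + \frac{f}{493}$ ($O{\left(f,v \right)} = f \frac{1}{493} + 450 = \frac{f}{493} + 450 = 450 + \frac{f}{493}$)
$- O{\left(620,-119 \right)} = - (450 + \frac{1}{493} \cdot 620) = - (450 + \frac{620}{493}) = \left(-1\right) \frac{222470}{493} = - \frac{222470}{493}$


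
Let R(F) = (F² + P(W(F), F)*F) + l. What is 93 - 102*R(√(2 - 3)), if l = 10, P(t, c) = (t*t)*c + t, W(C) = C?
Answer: -825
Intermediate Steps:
P(t, c) = t + c*t² (P(t, c) = t²*c + t = c*t² + t = t + c*t²)
R(F) = 10 + F² + F²*(1 + F²) (R(F) = (F² + (F*(1 + F*F))*F) + 10 = (F² + (F*(1 + F²))*F) + 10 = (F² + F²*(1 + F²)) + 10 = 10 + F² + F²*(1 + F²))
93 - 102*R(√(2 - 3)) = 93 - 102*(10 + (√(2 - 3))⁴ + 2*(√(2 - 3))²) = 93 - 102*(10 + (√(-1))⁴ + 2*(√(-1))²) = 93 - 102*(10 + I⁴ + 2*I²) = 93 - 102*(10 + 1 + 2*(-1)) = 93 - 102*(10 + 1 - 2) = 93 - 102*9 = 93 - 918 = -825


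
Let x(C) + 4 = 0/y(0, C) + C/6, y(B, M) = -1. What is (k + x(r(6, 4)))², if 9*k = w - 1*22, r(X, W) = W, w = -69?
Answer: 14641/81 ≈ 180.75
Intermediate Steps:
x(C) = -4 + C/6 (x(C) = -4 + (0/(-1) + C/6) = -4 + (0*(-1) + C*(⅙)) = -4 + (0 + C/6) = -4 + C/6)
k = -91/9 (k = (-69 - 1*22)/9 = (-69 - 22)/9 = (⅑)*(-91) = -91/9 ≈ -10.111)
(k + x(r(6, 4)))² = (-91/9 + (-4 + (⅙)*4))² = (-91/9 + (-4 + ⅔))² = (-91/9 - 10/3)² = (-121/9)² = 14641/81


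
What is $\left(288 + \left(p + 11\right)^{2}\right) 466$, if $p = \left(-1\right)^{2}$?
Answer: $201312$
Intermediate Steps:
$p = 1$
$\left(288 + \left(p + 11\right)^{2}\right) 466 = \left(288 + \left(1 + 11\right)^{2}\right) 466 = \left(288 + 12^{2}\right) 466 = \left(288 + 144\right) 466 = 432 \cdot 466 = 201312$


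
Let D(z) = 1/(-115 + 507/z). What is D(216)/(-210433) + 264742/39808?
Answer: 225933744734461/33972586341952 ≈ 6.6505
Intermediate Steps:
D(216)/(-210433) + 264742/39808 = -1*216/(-507 + 115*216)/(-210433) + 264742/39808 = -1*216/(-507 + 24840)*(-1/210433) + 264742*(1/39808) = -1*216/24333*(-1/210433) + 132371/19904 = -1*216*1/24333*(-1/210433) + 132371/19904 = -72/8111*(-1/210433) + 132371/19904 = 72/1706822063 + 132371/19904 = 225933744734461/33972586341952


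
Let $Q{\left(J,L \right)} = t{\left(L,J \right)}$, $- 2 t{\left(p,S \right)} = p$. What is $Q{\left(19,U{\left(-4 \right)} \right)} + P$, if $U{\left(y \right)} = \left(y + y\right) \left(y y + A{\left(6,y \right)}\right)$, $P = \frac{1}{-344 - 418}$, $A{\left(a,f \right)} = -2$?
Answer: $\frac{42671}{762} \approx 55.999$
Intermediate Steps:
$t{\left(p,S \right)} = - \frac{p}{2}$
$P = - \frac{1}{762}$ ($P = \frac{1}{-762} = - \frac{1}{762} \approx -0.0013123$)
$U{\left(y \right)} = 2 y \left(-2 + y^{2}\right)$ ($U{\left(y \right)} = \left(y + y\right) \left(y y - 2\right) = 2 y \left(y^{2} - 2\right) = 2 y \left(-2 + y^{2}\right)$)
$Q{\left(J,L \right)} = - \frac{L}{2}$
$Q{\left(19,U{\left(-4 \right)} \right)} + P = - \frac{2 \left(-4\right) \left(-2 + \left(-4\right)^{2}\right)}{2} - \frac{1}{762} = - \frac{2 \left(-4\right) \left(-2 + 16\right)}{2} - \frac{1}{762} = - \frac{2 \left(-4\right) 14}{2} - \frac{1}{762} = \left(- \frac{1}{2}\right) \left(-112\right) - \frac{1}{762} = 56 - \frac{1}{762} = \frac{42671}{762}$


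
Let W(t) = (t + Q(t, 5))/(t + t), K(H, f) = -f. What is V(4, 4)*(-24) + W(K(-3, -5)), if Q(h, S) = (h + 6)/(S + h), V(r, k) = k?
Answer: -9539/100 ≈ -95.390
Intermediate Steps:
Q(h, S) = (6 + h)/(S + h)
W(t) = (t + (6 + t)/(5 + t))/(2*t) (W(t) = (t + (6 + t)/(5 + t))/(t + t) = (t + (6 + t)/(5 + t))/((2*t)) = (t + (6 + t)/(5 + t))*(1/(2*t)) = (t + (6 + t)/(5 + t))/(2*t))
V(4, 4)*(-24) + W(K(-3, -5)) = 4*(-24) + (6 - 1*(-5) + (-1*(-5))*(5 - 1*(-5)))/(2*((-1*(-5)))*(5 - 1*(-5))) = -96 + (½)*(6 + 5 + 5*(5 + 5))/(5*(5 + 5)) = -96 + (½)*(⅕)*(6 + 5 + 5*10)/10 = -96 + (½)*(⅕)*(⅒)*(6 + 5 + 50) = -96 + (½)*(⅕)*(⅒)*61 = -96 + 61/100 = -9539/100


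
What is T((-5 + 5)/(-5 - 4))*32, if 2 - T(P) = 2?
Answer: 0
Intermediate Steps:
T(P) = 0 (T(P) = 2 - 1*2 = 2 - 2 = 0)
T((-5 + 5)/(-5 - 4))*32 = 0*32 = 0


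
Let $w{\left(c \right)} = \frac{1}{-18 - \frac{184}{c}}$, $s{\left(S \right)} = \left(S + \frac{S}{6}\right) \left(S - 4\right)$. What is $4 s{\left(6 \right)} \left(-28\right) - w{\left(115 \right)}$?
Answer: $- \frac{153659}{98} \approx -1567.9$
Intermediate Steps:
$s{\left(S \right)} = \frac{7 S \left(-4 + S\right)}{6}$ ($s{\left(S \right)} = \left(S + S \frac{1}{6}\right) \left(-4 + S\right) = \left(S + \frac{S}{6}\right) \left(-4 + S\right) = \frac{7 S}{6} \left(-4 + S\right) = \frac{7 S \left(-4 + S\right)}{6}$)
$4 s{\left(6 \right)} \left(-28\right) - w{\left(115 \right)} = 4 \cdot \frac{7}{6} \cdot 6 \left(-4 + 6\right) \left(-28\right) - \left(-1\right) 115 \frac{1}{184 + 18 \cdot 115} = 4 \cdot \frac{7}{6} \cdot 6 \cdot 2 \left(-28\right) - \left(-1\right) 115 \frac{1}{184 + 2070} = 4 \cdot 14 \left(-28\right) - \left(-1\right) 115 \cdot \frac{1}{2254} = 56 \left(-28\right) - \left(-1\right) 115 \cdot \frac{1}{2254} = -1568 - - \frac{5}{98} = -1568 + \frac{5}{98} = - \frac{153659}{98}$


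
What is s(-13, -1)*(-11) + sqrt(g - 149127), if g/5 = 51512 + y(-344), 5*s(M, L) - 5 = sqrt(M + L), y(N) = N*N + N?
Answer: -11 + sqrt(698393) - 11*I*sqrt(14)/5 ≈ 824.7 - 8.2316*I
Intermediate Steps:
y(N) = N + N**2 (y(N) = N**2 + N = N + N**2)
s(M, L) = 1 + sqrt(L + M)/5 (s(M, L) = 1 + sqrt(M + L)/5 = 1 + sqrt(L + M)/5)
g = 847520 (g = 5*(51512 - 344*(1 - 344)) = 5*(51512 - 344*(-343)) = 5*(51512 + 117992) = 5*169504 = 847520)
s(-13, -1)*(-11) + sqrt(g - 149127) = (1 + sqrt(-1 - 13)/5)*(-11) + sqrt(847520 - 149127) = (1 + sqrt(-14)/5)*(-11) + sqrt(698393) = (1 + (I*sqrt(14))/5)*(-11) + sqrt(698393) = (1 + I*sqrt(14)/5)*(-11) + sqrt(698393) = (-11 - 11*I*sqrt(14)/5) + sqrt(698393) = -11 + sqrt(698393) - 11*I*sqrt(14)/5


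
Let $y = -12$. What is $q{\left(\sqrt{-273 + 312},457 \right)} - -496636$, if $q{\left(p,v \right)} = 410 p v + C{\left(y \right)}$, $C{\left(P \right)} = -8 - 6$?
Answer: $496622 + 187370 \sqrt{39} \approx 1.6667 \cdot 10^{6}$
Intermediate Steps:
$C{\left(P \right)} = -14$
$q{\left(p,v \right)} = -14 + 410 p v$ ($q{\left(p,v \right)} = 410 p v - 14 = -14 + 410 p v$)
$q{\left(\sqrt{-273 + 312},457 \right)} - -496636 = \left(-14 + 410 \sqrt{-273 + 312} \cdot 457\right) - -496636 = \left(-14 + 410 \sqrt{39} \cdot 457\right) + 496636 = \left(-14 + 187370 \sqrt{39}\right) + 496636 = 496622 + 187370 \sqrt{39}$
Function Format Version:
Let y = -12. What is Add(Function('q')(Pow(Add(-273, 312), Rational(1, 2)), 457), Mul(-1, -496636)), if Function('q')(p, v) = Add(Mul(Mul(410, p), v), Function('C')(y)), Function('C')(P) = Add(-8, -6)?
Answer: Add(496622, Mul(187370, Pow(39, Rational(1, 2)))) ≈ 1.6667e+6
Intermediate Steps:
Function('C')(P) = -14
Function('q')(p, v) = Add(-14, Mul(410, p, v)) (Function('q')(p, v) = Add(Mul(Mul(410, p), v), -14) = Add(Mul(410, p, v), -14) = Add(-14, Mul(410, p, v)))
Add(Function('q')(Pow(Add(-273, 312), Rational(1, 2)), 457), Mul(-1, -496636)) = Add(Add(-14, Mul(410, Pow(Add(-273, 312), Rational(1, 2)), 457)), Mul(-1, -496636)) = Add(Add(-14, Mul(410, Pow(39, Rational(1, 2)), 457)), 496636) = Add(Add(-14, Mul(187370, Pow(39, Rational(1, 2)))), 496636) = Add(496622, Mul(187370, Pow(39, Rational(1, 2))))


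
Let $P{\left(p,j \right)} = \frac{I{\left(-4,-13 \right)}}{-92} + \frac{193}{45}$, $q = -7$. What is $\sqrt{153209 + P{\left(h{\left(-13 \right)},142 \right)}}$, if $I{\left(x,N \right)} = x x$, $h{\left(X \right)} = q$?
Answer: $\frac{\sqrt{18236191010}}{345} \approx 391.42$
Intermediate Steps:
$h{\left(X \right)} = -7$
$I{\left(x,N \right)} = x^{2}$
$P{\left(p,j \right)} = \frac{4259}{1035}$ ($P{\left(p,j \right)} = \frac{\left(-4\right)^{2}}{-92} + \frac{193}{45} = 16 \left(- \frac{1}{92}\right) + 193 \cdot \frac{1}{45} = - \frac{4}{23} + \frac{193}{45} = \frac{4259}{1035}$)
$\sqrt{153209 + P{\left(h{\left(-13 \right)},142 \right)}} = \sqrt{153209 + \frac{4259}{1035}} = \sqrt{\frac{158575574}{1035}} = \frac{\sqrt{18236191010}}{345}$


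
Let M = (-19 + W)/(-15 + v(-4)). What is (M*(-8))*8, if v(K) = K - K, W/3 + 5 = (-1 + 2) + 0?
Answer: -1984/15 ≈ -132.27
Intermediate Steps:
W = -12 (W = -15 + 3*((-1 + 2) + 0) = -15 + 3*(1 + 0) = -15 + 3*1 = -15 + 3 = -12)
v(K) = 0
M = 31/15 (M = (-19 - 12)/(-15 + 0) = -31/(-15) = -31*(-1/15) = 31/15 ≈ 2.0667)
(M*(-8))*8 = ((31/15)*(-8))*8 = -248/15*8 = -1984/15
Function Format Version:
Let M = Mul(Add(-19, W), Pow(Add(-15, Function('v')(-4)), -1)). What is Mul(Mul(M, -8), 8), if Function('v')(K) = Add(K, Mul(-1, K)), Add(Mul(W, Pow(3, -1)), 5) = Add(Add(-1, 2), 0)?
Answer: Rational(-1984, 15) ≈ -132.27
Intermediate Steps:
W = -12 (W = Add(-15, Mul(3, Add(Add(-1, 2), 0))) = Add(-15, Mul(3, Add(1, 0))) = Add(-15, Mul(3, 1)) = Add(-15, 3) = -12)
Function('v')(K) = 0
M = Rational(31, 15) (M = Mul(Add(-19, -12), Pow(Add(-15, 0), -1)) = Mul(-31, Pow(-15, -1)) = Mul(-31, Rational(-1, 15)) = Rational(31, 15) ≈ 2.0667)
Mul(Mul(M, -8), 8) = Mul(Mul(Rational(31, 15), -8), 8) = Mul(Rational(-248, 15), 8) = Rational(-1984, 15)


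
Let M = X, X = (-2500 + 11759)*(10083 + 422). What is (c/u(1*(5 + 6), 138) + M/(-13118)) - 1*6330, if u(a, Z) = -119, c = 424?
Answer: -3065941071/223006 ≈ -13748.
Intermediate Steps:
X = 97265795 (X = 9259*10505 = 97265795)
M = 97265795
(c/u(1*(5 + 6), 138) + M/(-13118)) - 1*6330 = (424/(-119) + 97265795/(-13118)) - 1*6330 = (424*(-1/119) + 97265795*(-1/13118)) - 6330 = (-424/119 - 97265795/13118) - 6330 = -1654313091/223006 - 6330 = -3065941071/223006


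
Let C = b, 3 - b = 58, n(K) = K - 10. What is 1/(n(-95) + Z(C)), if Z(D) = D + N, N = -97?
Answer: -1/257 ≈ -0.0038911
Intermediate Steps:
n(K) = -10 + K
b = -55 (b = 3 - 1*58 = 3 - 58 = -55)
C = -55
Z(D) = -97 + D (Z(D) = D - 97 = -97 + D)
1/(n(-95) + Z(C)) = 1/((-10 - 95) + (-97 - 55)) = 1/(-105 - 152) = 1/(-257) = -1/257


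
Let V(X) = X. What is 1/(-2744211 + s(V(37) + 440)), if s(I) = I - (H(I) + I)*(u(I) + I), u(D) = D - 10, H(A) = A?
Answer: -1/3644310 ≈ -2.7440e-7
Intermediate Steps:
u(D) = -10 + D
s(I) = I - 2*I*(-10 + 2*I) (s(I) = I - (I + I)*((-10 + I) + I) = I - 2*I*(-10 + 2*I))
1/(-2744211 + s(V(37) + 440)) = 1/(-2744211 + (37 + 440)*(21 - 4*(37 + 440))) = 1/(-2744211 + 477*(21 - 4*477)) = 1/(-2744211 + 477*(21 - 1908)) = 1/(-2744211 + 477*(-1887)) = 1/(-2744211 - 900099) = 1/(-3644310) = -1/3644310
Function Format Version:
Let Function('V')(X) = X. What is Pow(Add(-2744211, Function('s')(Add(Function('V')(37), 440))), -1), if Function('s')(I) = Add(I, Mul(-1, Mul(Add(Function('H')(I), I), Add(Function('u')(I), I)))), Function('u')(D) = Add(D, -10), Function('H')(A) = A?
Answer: Rational(-1, 3644310) ≈ -2.7440e-7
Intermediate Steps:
Function('u')(D) = Add(-10, D)
Function('s')(I) = Add(I, Mul(-2, I, Add(-10, Mul(2, I)))) (Function('s')(I) = Add(I, Mul(-1, Mul(Add(I, I), Add(Add(-10, I), I)))) = Add(I, Mul(-1, Mul(Mul(2, I), Add(-10, Mul(2, I))))) = Add(I, Mul(-1, Mul(2, I, Add(-10, Mul(2, I))))) = Add(I, Mul(-2, I, Add(-10, Mul(2, I)))))
Pow(Add(-2744211, Function('s')(Add(Function('V')(37), 440))), -1) = Pow(Add(-2744211, Mul(Add(37, 440), Add(21, Mul(-4, Add(37, 440))))), -1) = Pow(Add(-2744211, Mul(477, Add(21, Mul(-4, 477)))), -1) = Pow(Add(-2744211, Mul(477, Add(21, -1908))), -1) = Pow(Add(-2744211, Mul(477, -1887)), -1) = Pow(Add(-2744211, -900099), -1) = Pow(-3644310, -1) = Rational(-1, 3644310)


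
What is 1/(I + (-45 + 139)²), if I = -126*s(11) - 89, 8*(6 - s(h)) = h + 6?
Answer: 4/33035 ≈ 0.00012108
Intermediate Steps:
s(h) = 21/4 - h/8 (s(h) = 6 - (h + 6)/8 = 6 - (6 + h)/8 = 6 + (-¾ - h/8) = 21/4 - h/8)
I = -2309/4 (I = -126*(21/4 - ⅛*11) - 89 = -126*(21/4 - 11/8) - 89 = -126*31/8 - 89 = -1953/4 - 89 = -2309/4 ≈ -577.25)
1/(I + (-45 + 139)²) = 1/(-2309/4 + (-45 + 139)²) = 1/(-2309/4 + 94²) = 1/(-2309/4 + 8836) = 1/(33035/4) = 4/33035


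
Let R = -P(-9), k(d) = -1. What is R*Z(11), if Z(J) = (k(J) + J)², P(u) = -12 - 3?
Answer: 1500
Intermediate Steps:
P(u) = -15
R = 15 (R = -1*(-15) = 15)
Z(J) = (-1 + J)²
R*Z(11) = 15*(-1 + 11)² = 15*10² = 15*100 = 1500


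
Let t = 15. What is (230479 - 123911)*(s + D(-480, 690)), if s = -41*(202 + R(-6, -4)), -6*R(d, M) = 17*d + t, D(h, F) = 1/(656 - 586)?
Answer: -4729746648/5 ≈ -9.4595e+8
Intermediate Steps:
D(h, F) = 1/70
R(d, M) = -5/2 - 17*d/6 (R(d, M) = -(17*d + 15)/6 = -(15 + 17*d)/6 = -5/2 - 17*d/6)
s = -17753/2 (s = -41*(202 + (-5/2 - 17/6*(-6))) = -41*(202 + (-5/2 + 17)) = -41*(202 + 29/2) = -41*433/2 = -17753/2 ≈ -8876.5)
(230479 - 123911)*(s + D(-480, 690)) = (230479 - 123911)*(-17753/2 + 1/70) = 106568*(-310677/35) = -4729746648/5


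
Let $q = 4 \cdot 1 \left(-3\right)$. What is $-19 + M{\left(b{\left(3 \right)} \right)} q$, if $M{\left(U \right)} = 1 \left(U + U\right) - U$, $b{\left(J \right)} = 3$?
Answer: $-55$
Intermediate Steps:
$q = -12$ ($q = 4 \left(-3\right) = -12$)
$M{\left(U \right)} = U$ ($M{\left(U \right)} = 1 \cdot 2 U - U = 2 U - U = U$)
$-19 + M{\left(b{\left(3 \right)} \right)} q = -19 + 3 \left(-12\right) = -19 - 36 = -55$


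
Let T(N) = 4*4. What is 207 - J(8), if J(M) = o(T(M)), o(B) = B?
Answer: 191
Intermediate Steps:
T(N) = 16
J(M) = 16
207 - J(8) = 207 - 1*16 = 207 - 16 = 191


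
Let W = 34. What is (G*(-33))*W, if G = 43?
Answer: -48246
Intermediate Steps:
(G*(-33))*W = (43*(-33))*34 = -1419*34 = -48246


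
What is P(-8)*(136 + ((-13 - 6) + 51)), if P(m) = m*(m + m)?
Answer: 21504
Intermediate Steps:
P(m) = 2*m**2 (P(m) = m*(2*m) = 2*m**2)
P(-8)*(136 + ((-13 - 6) + 51)) = (2*(-8)**2)*(136 + ((-13 - 6) + 51)) = (2*64)*(136 + (-19 + 51)) = 128*(136 + 32) = 128*168 = 21504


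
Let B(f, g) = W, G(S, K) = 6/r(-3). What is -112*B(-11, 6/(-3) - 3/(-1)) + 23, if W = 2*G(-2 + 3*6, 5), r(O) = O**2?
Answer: -379/3 ≈ -126.33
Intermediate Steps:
G(S, K) = 2/3 (G(S, K) = 6/((-3)**2) = 6/9 = 6*(1/9) = 2/3)
W = 4/3 (W = 2*(2/3) = 4/3 ≈ 1.3333)
B(f, g) = 4/3
-112*B(-11, 6/(-3) - 3/(-1)) + 23 = -112*4/3 + 23 = -448/3 + 23 = -379/3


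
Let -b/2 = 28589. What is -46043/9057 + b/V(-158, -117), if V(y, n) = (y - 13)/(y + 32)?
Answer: -7250930861/172083 ≈ -42136.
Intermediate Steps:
b = -57178 (b = -2*28589 = -57178)
V(y, n) = (-13 + y)/(32 + y)
-46043/9057 + b/V(-158, -117) = -46043/9057 - 57178*(32 - 158)/(-13 - 158) = -46043*1/9057 - 57178/(-171/(-126)) = -46043/9057 - 57178/((-1/126*(-171))) = -46043/9057 - 57178/19/14 = -46043/9057 - 57178*14/19 = -46043/9057 - 800492/19 = -7250930861/172083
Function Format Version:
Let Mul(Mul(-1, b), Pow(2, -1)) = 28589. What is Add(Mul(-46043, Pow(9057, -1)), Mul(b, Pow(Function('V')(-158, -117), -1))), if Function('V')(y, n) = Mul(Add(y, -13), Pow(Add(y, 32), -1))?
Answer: Rational(-7250930861, 172083) ≈ -42136.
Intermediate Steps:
b = -57178 (b = Mul(-2, 28589) = -57178)
Function('V')(y, n) = Mul(Pow(Add(32, y), -1), Add(-13, y)) (Function('V')(y, n) = Mul(Add(-13, y), Pow(Add(32, y), -1)) = Mul(Pow(Add(32, y), -1), Add(-13, y)))
Add(Mul(-46043, Pow(9057, -1)), Mul(b, Pow(Function('V')(-158, -117), -1))) = Add(Mul(-46043, Pow(9057, -1)), Mul(-57178, Pow(Mul(Pow(Add(32, -158), -1), Add(-13, -158)), -1))) = Add(Mul(-46043, Rational(1, 9057)), Mul(-57178, Pow(Mul(Pow(-126, -1), -171), -1))) = Add(Rational(-46043, 9057), Mul(-57178, Pow(Mul(Rational(-1, 126), -171), -1))) = Add(Rational(-46043, 9057), Mul(-57178, Pow(Rational(19, 14), -1))) = Add(Rational(-46043, 9057), Mul(-57178, Rational(14, 19))) = Add(Rational(-46043, 9057), Rational(-800492, 19)) = Rational(-7250930861, 172083)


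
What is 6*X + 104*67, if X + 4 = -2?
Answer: 6932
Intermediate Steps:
X = -6 (X = -4 - 2 = -6)
6*X + 104*67 = 6*(-6) + 104*67 = -36 + 6968 = 6932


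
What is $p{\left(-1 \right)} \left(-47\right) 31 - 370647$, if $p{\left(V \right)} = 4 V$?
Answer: $-364819$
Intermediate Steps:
$p{\left(-1 \right)} \left(-47\right) 31 - 370647 = 4 \left(-1\right) \left(-47\right) 31 - 370647 = \left(-4\right) \left(-47\right) 31 - 370647 = 188 \cdot 31 - 370647 = 5828 - 370647 = -364819$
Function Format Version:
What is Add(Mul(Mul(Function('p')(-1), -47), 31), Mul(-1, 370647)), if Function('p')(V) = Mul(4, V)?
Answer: -364819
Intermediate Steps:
Add(Mul(Mul(Function('p')(-1), -47), 31), Mul(-1, 370647)) = Add(Mul(Mul(Mul(4, -1), -47), 31), Mul(-1, 370647)) = Add(Mul(Mul(-4, -47), 31), -370647) = Add(Mul(188, 31), -370647) = Add(5828, -370647) = -364819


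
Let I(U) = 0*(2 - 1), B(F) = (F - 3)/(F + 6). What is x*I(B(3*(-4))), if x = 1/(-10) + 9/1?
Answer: 0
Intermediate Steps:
B(F) = (-3 + F)/(6 + F)
I(U) = 0 (I(U) = 0*1 = 0)
x = 89/10 (x = 1*(-1/10) + 9*1 = -1/10 + 9 = 89/10 ≈ 8.9000)
x*I(B(3*(-4))) = (89/10)*0 = 0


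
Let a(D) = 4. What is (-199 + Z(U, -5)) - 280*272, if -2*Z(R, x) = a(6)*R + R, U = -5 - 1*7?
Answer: -76329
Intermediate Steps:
U = -12 (U = -5 - 7 = -12)
Z(R, x) = -5*R/2 (Z(R, x) = -(4*R + R)/2 = -5*R/2)
(-199 + Z(U, -5)) - 280*272 = (-199 - 5/2*(-12)) - 280*272 = (-199 + 30) - 76160 = -169 - 76160 = -76329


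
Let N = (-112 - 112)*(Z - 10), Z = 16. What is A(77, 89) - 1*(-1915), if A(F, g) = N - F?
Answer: 494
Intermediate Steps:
N = -1344 (N = (-112 - 112)*(16 - 10) = -224*6 = -1344)
A(F, g) = -1344 - F
A(77, 89) - 1*(-1915) = (-1344 - 1*77) - 1*(-1915) = (-1344 - 77) + 1915 = -1421 + 1915 = 494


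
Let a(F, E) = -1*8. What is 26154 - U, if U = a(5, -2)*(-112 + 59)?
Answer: 25730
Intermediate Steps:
a(F, E) = -8
U = 424 (U = -8*(-112 + 59) = -8*(-53) = 424)
26154 - U = 26154 - 1*424 = 26154 - 424 = 25730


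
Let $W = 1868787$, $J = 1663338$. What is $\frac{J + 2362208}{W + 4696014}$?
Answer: $\frac{4025546}{6564801} \approx 0.6132$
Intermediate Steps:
$\frac{J + 2362208}{W + 4696014} = \frac{1663338 + 2362208}{1868787 + 4696014} = \frac{4025546}{6564801}$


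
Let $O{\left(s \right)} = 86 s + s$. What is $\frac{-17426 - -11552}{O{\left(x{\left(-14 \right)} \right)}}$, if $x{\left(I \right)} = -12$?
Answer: $\frac{979}{174} \approx 5.6264$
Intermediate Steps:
$O{\left(s \right)} = 87 s$
$\frac{-17426 - -11552}{O{\left(x{\left(-14 \right)} \right)}} = \frac{-17426 - -11552}{87 \left(-12\right)} = \frac{-17426 + 11552}{-1044} = \left(-5874\right) \left(- \frac{1}{1044}\right) = \frac{979}{174}$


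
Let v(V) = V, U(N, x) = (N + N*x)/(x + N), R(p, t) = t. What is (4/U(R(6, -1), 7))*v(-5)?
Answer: 15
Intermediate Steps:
U(N, x) = (N + N*x)/(N + x)
(4/U(R(6, -1), 7))*v(-5) = (4/((-(1 + 7)/(-1 + 7))))*(-5) = (4/((-1*8/6)))*(-5) = (4/((-1*⅙*8)))*(-5) = (4/(-4/3))*(-5) = (4*(-¾))*(-5) = -3*(-5) = 15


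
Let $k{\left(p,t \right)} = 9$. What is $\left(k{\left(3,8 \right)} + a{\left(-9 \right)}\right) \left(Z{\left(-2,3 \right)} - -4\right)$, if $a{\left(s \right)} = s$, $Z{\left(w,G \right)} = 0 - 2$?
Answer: $0$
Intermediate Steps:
$Z{\left(w,G \right)} = -2$
$\left(k{\left(3,8 \right)} + a{\left(-9 \right)}\right) \left(Z{\left(-2,3 \right)} - -4\right) = \left(9 - 9\right) \left(-2 - -4\right) = 0 \left(-2 + 4\right) = 0 \cdot 2 = 0$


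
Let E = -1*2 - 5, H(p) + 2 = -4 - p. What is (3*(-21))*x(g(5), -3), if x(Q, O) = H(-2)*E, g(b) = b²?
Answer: -1764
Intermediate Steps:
H(p) = -6 - p (H(p) = -2 + (-4 - p) = -6 - p)
E = -7 (E = -2 - 5 = -7)
x(Q, O) = 28 (x(Q, O) = (-6 - 1*(-2))*(-7) = (-6 + 2)*(-7) = -4*(-7) = 28)
(3*(-21))*x(g(5), -3) = (3*(-21))*28 = -63*28 = -1764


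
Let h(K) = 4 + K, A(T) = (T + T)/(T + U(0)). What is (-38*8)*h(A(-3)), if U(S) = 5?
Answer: -304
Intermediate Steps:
A(T) = 2*T/(5 + T) (A(T) = (T + T)/(T + 5) = (2*T)/(5 + T) = 2*T/(5 + T))
(-38*8)*h(A(-3)) = (-38*8)*(4 + 2*(-3)/(5 - 3)) = -304*(4 + 2*(-3)/2) = -304*(4 + 2*(-3)*(½)) = -304*(4 - 3) = -304*1 = -304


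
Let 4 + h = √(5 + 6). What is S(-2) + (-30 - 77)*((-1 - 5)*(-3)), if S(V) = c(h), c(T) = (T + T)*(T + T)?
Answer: -1818 - 32*√11 ≈ -1924.1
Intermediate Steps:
h = -4 + √11 (h = -4 + √(5 + 6) = -4 + √11 ≈ -0.68338)
c(T) = 4*T² (c(T) = (2*T)*(2*T) = 4*T²)
S(V) = 4*(-4 + √11)²
S(-2) + (-30 - 77)*((-1 - 5)*(-3)) = (108 - 32*√11) + (-30 - 77)*((-1 - 5)*(-3)) = (108 - 32*√11) - (-642)*(-3) = (108 - 32*√11) - 107*18 = (108 - 32*√11) - 1926 = -1818 - 32*√11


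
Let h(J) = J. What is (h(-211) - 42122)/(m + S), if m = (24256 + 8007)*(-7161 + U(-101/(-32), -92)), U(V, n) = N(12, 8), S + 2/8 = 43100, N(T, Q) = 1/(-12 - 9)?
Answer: 507996/2771925355 ≈ 0.00018326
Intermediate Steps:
N(T, Q) = -1/21 (N(T, Q) = 1/(-21) = -1/21)
S = 172399/4 (S = -¼ + 43100 = 172399/4 ≈ 43100.)
U(V, n) = -1/21
m = -693110638/3 (m = (24256 + 8007)*(-7161 - 1/21) = 32263*(-150382/21) = -693110638/3 ≈ -2.3104e+8)
(h(-211) - 42122)/(m + S) = (-211 - 42122)/(-693110638/3 + 172399/4) = -42333/(-2771925355/12) = -42333*(-12/2771925355) = 507996/2771925355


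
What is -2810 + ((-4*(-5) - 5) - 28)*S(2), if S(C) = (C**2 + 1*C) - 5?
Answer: -2823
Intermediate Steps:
S(C) = -5 + C + C**2 (S(C) = (C**2 + C) - 5 = (C + C**2) - 5 = -5 + C + C**2)
-2810 + ((-4*(-5) - 5) - 28)*S(2) = -2810 + ((-4*(-5) - 5) - 28)*(-5 + 2 + 2**2) = -2810 + ((20 - 5) - 28)*(-5 + 2 + 4) = -2810 + (15 - 28)*1 = -2810 - 13*1 = -2810 - 13 = -2823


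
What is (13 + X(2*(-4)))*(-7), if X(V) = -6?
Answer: -49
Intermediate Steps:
(13 + X(2*(-4)))*(-7) = (13 - 6)*(-7) = 7*(-7) = -49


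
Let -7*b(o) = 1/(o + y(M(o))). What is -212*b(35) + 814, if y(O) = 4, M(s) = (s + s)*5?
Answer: 222434/273 ≈ 814.78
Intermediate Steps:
M(s) = 10*s (M(s) = (2*s)*5 = 10*s)
b(o) = -1/(7*(4 + o)) (b(o) = -1/(7*(o + 4)) = -1/(7*(4 + o)))
-212*b(35) + 814 = -(-212)/(28 + 7*35) + 814 = -(-212)/(28 + 245) + 814 = -(-212)/273 + 814 = -212*(-1/273) + 814 = 212/273 + 814 = 222434/273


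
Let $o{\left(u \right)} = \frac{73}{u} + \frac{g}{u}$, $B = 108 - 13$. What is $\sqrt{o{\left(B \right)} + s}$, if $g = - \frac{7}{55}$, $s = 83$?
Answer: $\frac{\sqrt{91475747}}{1045} \approx 9.1524$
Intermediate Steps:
$B = 95$
$g = - \frac{7}{55}$ ($g = \left(-7\right) \frac{1}{55} = - \frac{7}{55} \approx -0.12727$)
$o{\left(u \right)} = \frac{4008}{55 u}$ ($o{\left(u \right)} = \frac{73}{u} - \frac{7}{55 u} = \frac{4008}{55 u}$)
$\sqrt{o{\left(B \right)} + s} = \sqrt{\frac{4008}{55 \cdot 95} + 83} = \sqrt{\frac{4008}{55} \cdot \frac{1}{95} + 83} = \sqrt{\frac{4008}{5225} + 83} = \sqrt{\frac{437683}{5225}} = \frac{\sqrt{91475747}}{1045}$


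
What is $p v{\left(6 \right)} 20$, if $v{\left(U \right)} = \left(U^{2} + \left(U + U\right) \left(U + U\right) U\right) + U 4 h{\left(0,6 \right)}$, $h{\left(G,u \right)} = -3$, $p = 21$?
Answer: $347760$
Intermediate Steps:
$v{\left(U \right)} = U^{2} - 12 U + 4 U^{3}$ ($v{\left(U \right)} = \left(U^{2} + \left(U + U\right) \left(U + U\right) U\right) + U 4 \left(-3\right) = \left(U^{2} + 2 U 2 U U\right) + 4 U \left(-3\right) = \left(U^{2} + 4 U^{2} U\right) - 12 U = \left(U^{2} + 4 U^{3}\right) - 12 U = U^{2} - 12 U + 4 U^{3}$)
$p v{\left(6 \right)} 20 = 21 \cdot 6 \left(-12 + 6 + 4 \cdot 6^{2}\right) 20 = 21 \cdot 6 \left(-12 + 6 + 4 \cdot 36\right) 20 = 21 \cdot 6 \left(-12 + 6 + 144\right) 20 = 21 \cdot 6 \cdot 138 \cdot 20 = 21 \cdot 828 \cdot 20 = 17388 \cdot 20 = 347760$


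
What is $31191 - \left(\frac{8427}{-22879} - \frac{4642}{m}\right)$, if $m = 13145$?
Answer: $\frac{852794297558}{27340405} \approx 31192.0$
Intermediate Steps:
$31191 - \left(\frac{8427}{-22879} - \frac{4642}{m}\right) = 31191 - \left(\frac{8427}{-22879} - \frac{4642}{13145}\right) = 31191 - \left(8427 \left(- \frac{1}{22879}\right) - \frac{422}{1195}\right) = 31191 - \left(- \frac{8427}{22879} - \frac{422}{1195}\right) = 31191 - - \frac{19725203}{27340405} = 31191 + \frac{19725203}{27340405} = \frac{852794297558}{27340405}$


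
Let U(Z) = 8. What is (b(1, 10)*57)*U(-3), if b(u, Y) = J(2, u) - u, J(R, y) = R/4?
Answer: -228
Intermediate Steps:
J(R, y) = R/4 (J(R, y) = R*(1/4) = R/4)
b(u, Y) = 1/2 - u (b(u, Y) = (1/4)*2 - u = 1/2 - u)
(b(1, 10)*57)*U(-3) = ((1/2 - 1*1)*57)*8 = ((1/2 - 1)*57)*8 = -1/2*57*8 = -57/2*8 = -228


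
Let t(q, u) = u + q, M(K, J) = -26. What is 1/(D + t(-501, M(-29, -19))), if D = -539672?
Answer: -1/540199 ≈ -1.8512e-6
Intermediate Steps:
t(q, u) = q + u
1/(D + t(-501, M(-29, -19))) = 1/(-539672 + (-501 - 26)) = 1/(-539672 - 527) = 1/(-540199) = -1/540199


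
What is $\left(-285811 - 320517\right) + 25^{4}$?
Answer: $-215703$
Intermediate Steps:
$\left(-285811 - 320517\right) + 25^{4} = -606328 + 390625 = -215703$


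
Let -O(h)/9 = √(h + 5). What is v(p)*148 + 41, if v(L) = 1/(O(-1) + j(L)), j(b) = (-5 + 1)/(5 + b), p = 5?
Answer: 758/23 ≈ 32.957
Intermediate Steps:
j(b) = -4/(5 + b)
O(h) = -9*√(5 + h) (O(h) = -9*√(h + 5) = -9*√(5 + h))
v(L) = 1/(-18 - 4/(5 + L)) (v(L) = 1/(-9*√(5 - 1) - 4/(5 + L)) = 1/(-9*√4 - 4/(5 + L)) = 1/(-9*2 - 4/(5 + L)) = 1/(-18 - 4/(5 + L)))
v(p)*148 + 41 = ((-5 - 1*5)/(2*(47 + 9*5)))*148 + 41 = ((-5 - 5)/(2*(47 + 45)))*148 + 41 = ((½)*(-10)/92)*148 + 41 = ((½)*(1/92)*(-10))*148 + 41 = -5/92*148 + 41 = -185/23 + 41 = 758/23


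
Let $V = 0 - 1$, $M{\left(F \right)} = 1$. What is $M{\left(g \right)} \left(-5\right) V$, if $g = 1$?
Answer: $5$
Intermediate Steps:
$V = -1$ ($V = 0 - 1 = -1$)
$M{\left(g \right)} \left(-5\right) V = 1 \left(-5\right) \left(-1\right) = \left(-5\right) \left(-1\right) = 5$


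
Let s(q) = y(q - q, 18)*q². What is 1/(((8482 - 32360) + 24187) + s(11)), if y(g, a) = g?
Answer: 1/309 ≈ 0.0032362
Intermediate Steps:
s(q) = 0 (s(q) = (q - q)*q² = 0*q² = 0)
1/(((8482 - 32360) + 24187) + s(11)) = 1/(((8482 - 32360) + 24187) + 0) = 1/((-23878 + 24187) + 0) = 1/(309 + 0) = 1/309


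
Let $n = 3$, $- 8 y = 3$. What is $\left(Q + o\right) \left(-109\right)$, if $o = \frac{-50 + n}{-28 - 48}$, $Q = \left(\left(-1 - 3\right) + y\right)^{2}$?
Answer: $- \frac{2618943}{1216} \approx -2153.7$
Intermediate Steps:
$y = - \frac{3}{8}$ ($y = \left(- \frac{1}{8}\right) 3 = - \frac{3}{8} \approx -0.375$)
$Q = \frac{1225}{64}$ ($Q = \left(\left(-1 - 3\right) - \frac{3}{8}\right)^{2} = \left(-4 - \frac{3}{8}\right)^{2} = \left(- \frac{35}{8}\right)^{2} = \frac{1225}{64} \approx 19.141$)
$o = \frac{47}{76}$ ($o = \frac{-50 + 3}{-28 - 48} = - \frac{47}{-76} = \left(-47\right) \left(- \frac{1}{76}\right) = \frac{47}{76} \approx 0.61842$)
$\left(Q + o\right) \left(-109\right) = \left(\frac{1225}{64} + \frac{47}{76}\right) \left(-109\right) = \frac{24027}{1216} \left(-109\right) = - \frac{2618943}{1216}$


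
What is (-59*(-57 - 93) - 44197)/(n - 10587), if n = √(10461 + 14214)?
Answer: 124739563/37353298 + 176735*√987/112059894 ≈ 3.3890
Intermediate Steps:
n = 5*√987 (n = √24675 = 5*√987 ≈ 157.08)
(-59*(-57 - 93) - 44197)/(n - 10587) = (-59*(-57 - 93) - 44197)/(5*√987 - 10587) = (-59*(-150) - 44197)/(-10587 + 5*√987) = (8850 - 44197)/(-10587 + 5*√987) = -35347/(-10587 + 5*√987)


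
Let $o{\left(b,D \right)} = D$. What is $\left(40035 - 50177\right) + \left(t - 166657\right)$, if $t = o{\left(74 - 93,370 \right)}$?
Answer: $-176429$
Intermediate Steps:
$t = 370$
$\left(40035 - 50177\right) + \left(t - 166657\right) = \left(40035 - 50177\right) + \left(370 - 166657\right) = -10142 + \left(370 - 166657\right) = -10142 - 166287 = -176429$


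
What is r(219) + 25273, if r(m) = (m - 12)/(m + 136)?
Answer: 8972122/355 ≈ 25274.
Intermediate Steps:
r(m) = (-12 + m)/(136 + m)
r(219) + 25273 = (-12 + 219)/(136 + 219) + 25273 = 207/355 + 25273 = 8972122/355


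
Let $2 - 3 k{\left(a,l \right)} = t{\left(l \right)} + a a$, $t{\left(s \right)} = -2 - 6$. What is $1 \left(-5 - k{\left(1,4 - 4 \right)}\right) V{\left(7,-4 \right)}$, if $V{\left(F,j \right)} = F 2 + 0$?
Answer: $-112$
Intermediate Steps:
$t{\left(s \right)} = -8$ ($t{\left(s \right)} = -2 - 6 = -8$)
$k{\left(a,l \right)} = \frac{10}{3} - \frac{a^{2}}{3}$ ($k{\left(a,l \right)} = \frac{2}{3} - \frac{-8 + a a}{3} = \frac{2}{3} - \frac{-8 + a^{2}}{3} = \frac{2}{3} - \left(- \frac{8}{3} + \frac{a^{2}}{3}\right) = \frac{10}{3} - \frac{a^{2}}{3}$)
$V{\left(F,j \right)} = 2 F$ ($V{\left(F,j \right)} = 2 F + 0 = 2 F$)
$1 \left(-5 - k{\left(1,4 - 4 \right)}\right) V{\left(7,-4 \right)} = 1 \left(-5 - \left(\frac{10}{3} - \frac{1^{2}}{3}\right)\right) 2 \cdot 7 = 1 \left(-5 - \left(\frac{10}{3} - \frac{1}{3}\right)\right) 14 = 1 \left(-5 - 3\right) 14 = 1 \left(-8\right) 14 = \left(-8\right) 14 = -112$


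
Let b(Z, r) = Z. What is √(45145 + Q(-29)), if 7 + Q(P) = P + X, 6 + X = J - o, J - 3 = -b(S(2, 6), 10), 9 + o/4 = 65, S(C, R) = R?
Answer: 2*√11219 ≈ 211.84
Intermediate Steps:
o = 224 (o = -36 + 4*65 = -36 + 260 = 224)
J = -3 (J = 3 - 1*6 = 3 - 6 = -3)
X = -233 (X = -6 + (-3 - 1*224) = -6 + (-3 - 224) = -6 - 227 = -233)
Q(P) = -240 + P (Q(P) = -7 + (P - 233) = -7 + (-233 + P) = -240 + P)
√(45145 + Q(-29)) = √(45145 + (-240 - 29)) = √(45145 - 269) = √44876 = 2*√11219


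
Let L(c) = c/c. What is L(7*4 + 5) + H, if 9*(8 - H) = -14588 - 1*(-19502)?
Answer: -537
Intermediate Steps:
L(c) = 1
H = -538 (H = 8 - (-14588 - 1*(-19502))/9 = 8 - (-14588 + 19502)/9 = 8 - ⅑*4914 = 8 - 546 = -538)
L(7*4 + 5) + H = 1 - 538 = -537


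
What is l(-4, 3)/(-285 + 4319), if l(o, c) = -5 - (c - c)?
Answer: -5/4034 ≈ -0.0012395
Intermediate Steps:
l(o, c) = -5 (l(o, c) = -5 - 1*0 = -5 + 0 = -5)
l(-4, 3)/(-285 + 4319) = -5/(-285 + 4319) = -5/4034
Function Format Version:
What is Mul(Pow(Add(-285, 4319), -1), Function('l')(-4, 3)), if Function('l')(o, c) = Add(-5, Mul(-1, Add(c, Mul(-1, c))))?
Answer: Rational(-5, 4034) ≈ -0.0012395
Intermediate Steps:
Function('l')(o, c) = -5 (Function('l')(o, c) = Add(-5, Mul(-1, 0)) = Add(-5, 0) = -5)
Mul(Pow(Add(-285, 4319), -1), Function('l')(-4, 3)) = Mul(Pow(Add(-285, 4319), -1), -5) = Mul(Pow(4034, -1), -5) = Mul(Rational(1, 4034), -5) = Rational(-5, 4034)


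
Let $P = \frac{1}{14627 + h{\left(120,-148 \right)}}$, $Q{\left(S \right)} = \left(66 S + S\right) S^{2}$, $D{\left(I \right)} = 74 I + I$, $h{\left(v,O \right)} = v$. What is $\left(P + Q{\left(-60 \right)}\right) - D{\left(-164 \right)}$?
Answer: $- \frac{213237195899}{14747} \approx -1.446 \cdot 10^{7}$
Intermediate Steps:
$D{\left(I \right)} = 75 I$
$Q{\left(S \right)} = 67 S^{3}$ ($Q{\left(S \right)} = 67 S S^{2} = 67 S^{3}$)
$P = \frac{1}{14747}$ ($P = \frac{1}{14627 + 120} = \frac{1}{14747} \approx 6.781 \cdot 10^{-5}$)
$\left(P + Q{\left(-60 \right)}\right) - D{\left(-164 \right)} = \left(\frac{1}{14747} + 67 \left(-60\right)^{3}\right) - 75 \left(-164\right) = \left(\frac{1}{14747} + 67 \left(-216000\right)\right) - -12300 = \left(\frac{1}{14747} - 14472000\right) + 12300 = - \frac{213418583999}{14747} + 12300 = - \frac{213237195899}{14747}$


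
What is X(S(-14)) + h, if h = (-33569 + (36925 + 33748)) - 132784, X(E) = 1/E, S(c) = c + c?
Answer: -2679041/28 ≈ -95680.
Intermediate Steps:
S(c) = 2*c
h = -95680 (h = (-33569 + 70673) - 132784 = 37104 - 132784 = -95680)
X(S(-14)) + h = 1/(2*(-14)) - 95680 = 1/(-28) - 95680 = -1/28 - 95680 = -2679041/28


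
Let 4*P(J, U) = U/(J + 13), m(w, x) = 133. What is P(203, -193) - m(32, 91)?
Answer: -115105/864 ≈ -133.22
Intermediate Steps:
P(J, U) = U/(4*(13 + J)) (P(J, U) = (U/(J + 13))/4 = (U/(13 + J))/4 = U/(4*(13 + J)))
P(203, -193) - m(32, 91) = (¼)*(-193)/(13 + 203) - 1*133 = (¼)*(-193)/216 - 133 = (¼)*(-193)*(1/216) - 133 = -193/864 - 133 = -115105/864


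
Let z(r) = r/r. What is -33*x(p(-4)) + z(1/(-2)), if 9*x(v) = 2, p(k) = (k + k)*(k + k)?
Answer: -19/3 ≈ -6.3333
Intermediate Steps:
z(r) = 1
p(k) = 4*k² (p(k) = (2*k)*(2*k) = 4*k²)
x(v) = 2/9 (x(v) = (⅑)*2 = 2/9)
-33*x(p(-4)) + z(1/(-2)) = -33*2/9 + 1 = -22/3 + 1 = -19/3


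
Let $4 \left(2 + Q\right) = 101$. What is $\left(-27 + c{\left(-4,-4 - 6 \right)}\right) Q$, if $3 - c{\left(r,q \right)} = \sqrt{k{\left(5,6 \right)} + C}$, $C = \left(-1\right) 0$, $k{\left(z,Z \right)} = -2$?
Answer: $-558 - \frac{93 i \sqrt{2}}{4} \approx -558.0 - 32.88 i$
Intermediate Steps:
$Q = \frac{93}{4}$ ($Q = -2 + \frac{1}{4} \cdot 101 = -2 + \frac{101}{4} = \frac{93}{4} \approx 23.25$)
$C = 0$
$c{\left(r,q \right)} = 3 - i \sqrt{2}$ ($c{\left(r,q \right)} = 3 - \sqrt{-2 + 0} = 3 - \sqrt{-2} = 3 - i \sqrt{2}$)
$\left(-27 + c{\left(-4,-4 - 6 \right)}\right) Q = \left(-27 + \left(3 - i \sqrt{2}\right)\right) \frac{93}{4} = \left(-24 - i \sqrt{2}\right) \frac{93}{4} = -558 - \frac{93 i \sqrt{2}}{4}$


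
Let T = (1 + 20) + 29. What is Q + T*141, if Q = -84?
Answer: 6966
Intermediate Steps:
T = 50 (T = 21 + 29 = 50)
Q + T*141 = -84 + 50*141 = -84 + 7050 = 6966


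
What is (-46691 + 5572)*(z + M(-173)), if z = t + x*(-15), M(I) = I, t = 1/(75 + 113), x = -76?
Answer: -7475310843/188 ≈ -3.9762e+7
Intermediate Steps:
t = 1/188 ≈ 0.0053191
z = 214321/188 (z = 1/188 - 76*(-15) = 1/188 + 1140 = 214321/188 ≈ 1140.0)
(-46691 + 5572)*(z + M(-173)) = (-46691 + 5572)*(214321/188 - 173) = -41119*181797/188 = -7475310843/188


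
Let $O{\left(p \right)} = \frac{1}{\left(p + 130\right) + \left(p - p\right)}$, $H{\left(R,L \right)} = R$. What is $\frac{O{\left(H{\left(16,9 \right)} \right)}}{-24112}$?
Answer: $- \frac{1}{3520352} \approx -2.8406 \cdot 10^{-7}$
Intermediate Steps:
$O{\left(p \right)} = \frac{1}{130 + p}$ ($O{\left(p \right)} = \frac{1}{\left(130 + p\right) + 0} = \frac{1}{130 + p}$)
$\frac{O{\left(H{\left(16,9 \right)} \right)}}{-24112} = \frac{1}{\left(130 + 16\right) \left(-24112\right)} = \frac{1}{146} \left(- \frac{1}{24112}\right) = - \frac{1}{3520352}$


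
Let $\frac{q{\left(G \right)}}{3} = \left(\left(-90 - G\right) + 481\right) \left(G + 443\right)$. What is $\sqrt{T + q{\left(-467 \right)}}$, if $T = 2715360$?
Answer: $4 \sqrt{165849} \approx 1629.0$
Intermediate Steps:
$q{\left(G \right)} = 3 \left(391 - G\right) \left(443 + G\right)$ ($q{\left(G \right)} = 3 \left(\left(-90 - G\right) + 481\right) \left(G + 443\right) = 3 \left(391 - G\right) \left(443 + G\right)$)
$\sqrt{T + q{\left(-467 \right)}} = \sqrt{2715360 - \left(-592491 + 654267\right)} = \sqrt{2715360 + \left(519639 + 72852 - 654267\right)} = \sqrt{2715360 - 61776} = \sqrt{2653584} = 4 \sqrt{165849}$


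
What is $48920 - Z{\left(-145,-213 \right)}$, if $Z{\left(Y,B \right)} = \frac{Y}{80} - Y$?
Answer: $\frac{780429}{16} \approx 48777.0$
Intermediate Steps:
$Z{\left(Y,B \right)} = - \frac{79 Y}{80}$ ($Z{\left(Y,B \right)} = Y \frac{1}{80} - Y = \frac{Y}{80} - Y = - \frac{79 Y}{80}$)
$48920 - Z{\left(-145,-213 \right)} = 48920 - \left(- \frac{79}{80}\right) \left(-145\right) = 48920 - \frac{2291}{16} = \frac{780429}{16}$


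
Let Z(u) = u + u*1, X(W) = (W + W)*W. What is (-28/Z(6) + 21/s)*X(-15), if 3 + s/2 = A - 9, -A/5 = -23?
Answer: -103425/103 ≈ -1004.1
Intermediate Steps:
A = 115 (A = -5*(-23) = 115)
X(W) = 2*W² (X(W) = (2*W)*W = 2*W²)
s = 206 (s = -6 + 2*(115 - 9) = -6 + 2*106 = -6 + 212 = 206)
Z(u) = 2*u (Z(u) = u + u = 2*u)
(-28/Z(6) + 21/s)*X(-15) = (-28/(2*6) + 21/206)*(2*(-15)²) = (-28/12 + 21*(1/206))*(2*225) = (-28*1/12 + 21/206)*450 = (-7/3 + 21/206)*450 = -1379/618*450 = -103425/103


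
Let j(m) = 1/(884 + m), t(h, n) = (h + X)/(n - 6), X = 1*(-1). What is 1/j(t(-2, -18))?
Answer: 7073/8 ≈ 884.13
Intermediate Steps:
X = -1
t(h, n) = (-1 + h)/(-6 + n) (t(h, n) = (h - 1)/(n - 6) = (-1 + h)/(-6 + n))
1/j(t(-2, -18)) = 1/(1/(884 + (-1 - 2)/(-6 - 18))) = 1/(1/(884 - 3/(-24))) = 1/(1/(884 - 1/24*(-3))) = 1/(1/(884 + ⅛)) = 1/(1/(7073/8)) = 1/(8/7073) = 7073/8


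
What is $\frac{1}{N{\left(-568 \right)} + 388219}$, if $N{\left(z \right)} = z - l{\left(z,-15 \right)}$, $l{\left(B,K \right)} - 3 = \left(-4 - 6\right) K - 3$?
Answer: $\frac{1}{387501} \approx 2.5806 \cdot 10^{-6}$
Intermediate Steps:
$l{\left(B,K \right)} = - 10 K$ ($l{\left(B,K \right)} = 3 + \left(\left(-4 - 6\right) K - 3\right) = 3 - \left(3 + 10 K\right) = - 10 K$)
$N{\left(z \right)} = -150 + z$ ($N{\left(z \right)} = z - \left(-10\right) \left(-15\right) = z - 150 = -150 + z$)
$\frac{1}{N{\left(-568 \right)} + 388219} = \frac{1}{\left(-150 - 568\right) + 388219} = \frac{1}{-718 + 388219} = \frac{1}{387501}$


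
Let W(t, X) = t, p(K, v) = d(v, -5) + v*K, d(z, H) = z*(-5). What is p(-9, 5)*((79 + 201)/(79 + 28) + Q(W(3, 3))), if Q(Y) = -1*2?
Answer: -4620/107 ≈ -43.178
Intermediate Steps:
d(z, H) = -5*z
p(K, v) = -5*v + K*v (p(K, v) = -5*v + v*K = -5*v + K*v)
Q(Y) = -2
p(-9, 5)*((79 + 201)/(79 + 28) + Q(W(3, 3))) = (5*(-5 - 9))*((79 + 201)/(79 + 28) - 2) = (5*(-14))*(280/107 - 2) = -70*(280*(1/107) - 2) = -70*(280/107 - 2) = -70*66/107 = -4620/107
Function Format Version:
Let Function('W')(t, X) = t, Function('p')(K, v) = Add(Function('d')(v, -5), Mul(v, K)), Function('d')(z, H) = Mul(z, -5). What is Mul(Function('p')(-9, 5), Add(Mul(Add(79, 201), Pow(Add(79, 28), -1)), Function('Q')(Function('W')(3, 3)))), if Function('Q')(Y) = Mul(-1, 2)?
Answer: Rational(-4620, 107) ≈ -43.178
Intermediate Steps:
Function('d')(z, H) = Mul(-5, z)
Function('p')(K, v) = Add(Mul(-5, v), Mul(K, v)) (Function('p')(K, v) = Add(Mul(-5, v), Mul(v, K)) = Add(Mul(-5, v), Mul(K, v)))
Function('Q')(Y) = -2
Mul(Function('p')(-9, 5), Add(Mul(Add(79, 201), Pow(Add(79, 28), -1)), Function('Q')(Function('W')(3, 3)))) = Mul(Mul(5, Add(-5, -9)), Add(Mul(Add(79, 201), Pow(Add(79, 28), -1)), -2)) = Mul(Mul(5, -14), Add(Mul(280, Pow(107, -1)), -2)) = Mul(-70, Add(Mul(280, Rational(1, 107)), -2)) = Mul(-70, Add(Rational(280, 107), -2)) = Mul(-70, Rational(66, 107)) = Rational(-4620, 107)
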